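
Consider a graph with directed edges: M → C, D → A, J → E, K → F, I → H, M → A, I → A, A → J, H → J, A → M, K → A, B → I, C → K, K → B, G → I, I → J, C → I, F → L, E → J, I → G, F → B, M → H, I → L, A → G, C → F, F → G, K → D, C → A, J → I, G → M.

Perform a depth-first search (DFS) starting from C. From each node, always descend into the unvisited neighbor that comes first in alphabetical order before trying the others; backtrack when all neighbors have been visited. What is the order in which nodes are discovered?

C A G I H J E L M F B K D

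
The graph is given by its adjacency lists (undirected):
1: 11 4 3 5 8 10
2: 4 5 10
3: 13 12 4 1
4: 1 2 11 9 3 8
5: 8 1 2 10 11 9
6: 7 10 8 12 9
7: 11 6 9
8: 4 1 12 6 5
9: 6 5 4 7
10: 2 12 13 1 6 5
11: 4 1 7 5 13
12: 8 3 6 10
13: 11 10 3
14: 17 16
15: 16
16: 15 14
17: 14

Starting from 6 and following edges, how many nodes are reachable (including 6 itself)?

13

BFS from 6 visits: 6, 7, 8, 9, 10, 12, 11, 1, 4, 5, 2, 13, 3
Reachable nodes: 13 of 17 total.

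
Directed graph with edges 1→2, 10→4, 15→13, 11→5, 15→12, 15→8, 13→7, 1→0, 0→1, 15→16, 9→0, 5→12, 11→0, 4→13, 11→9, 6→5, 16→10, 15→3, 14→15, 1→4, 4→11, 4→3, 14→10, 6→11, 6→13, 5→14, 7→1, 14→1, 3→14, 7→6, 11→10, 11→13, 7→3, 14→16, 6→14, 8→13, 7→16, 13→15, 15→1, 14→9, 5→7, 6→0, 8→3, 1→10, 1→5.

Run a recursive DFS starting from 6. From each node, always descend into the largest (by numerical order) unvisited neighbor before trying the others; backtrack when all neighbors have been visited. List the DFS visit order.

6 → 14 → 16 → 10 → 4 → 13 → 15 → 12 → 8 → 3 → 1 → 5 → 7 → 2 → 0 → 11 → 9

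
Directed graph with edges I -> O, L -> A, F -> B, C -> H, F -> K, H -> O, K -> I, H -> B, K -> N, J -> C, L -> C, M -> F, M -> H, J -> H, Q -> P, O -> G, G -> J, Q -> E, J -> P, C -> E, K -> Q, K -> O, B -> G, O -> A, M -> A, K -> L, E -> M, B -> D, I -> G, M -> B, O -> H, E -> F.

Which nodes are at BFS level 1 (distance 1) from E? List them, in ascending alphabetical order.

F, M

Level 0: E
Level 1: F, M
Level 2: A, B, H, K
Level 3: D, G, I, L, N, O, Q
Level 4: C, J, P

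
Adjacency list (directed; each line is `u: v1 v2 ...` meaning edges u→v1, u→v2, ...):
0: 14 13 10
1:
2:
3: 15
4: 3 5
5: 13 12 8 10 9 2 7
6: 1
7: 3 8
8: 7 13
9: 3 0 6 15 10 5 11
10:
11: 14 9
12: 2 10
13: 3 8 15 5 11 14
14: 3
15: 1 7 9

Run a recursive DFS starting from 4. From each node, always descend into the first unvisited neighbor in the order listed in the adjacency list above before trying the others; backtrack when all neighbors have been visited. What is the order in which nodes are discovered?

Visit 4
4 → 3
3 → 15
15 → 1
15 → 7
7 → 8
8 → 13
13 → 5
5 → 12
12 → 2
12 → 10
5 → 9
9 → 0
0 → 14
9 → 6
9 → 11

4, 3, 15, 1, 7, 8, 13, 5, 12, 2, 10, 9, 0, 14, 6, 11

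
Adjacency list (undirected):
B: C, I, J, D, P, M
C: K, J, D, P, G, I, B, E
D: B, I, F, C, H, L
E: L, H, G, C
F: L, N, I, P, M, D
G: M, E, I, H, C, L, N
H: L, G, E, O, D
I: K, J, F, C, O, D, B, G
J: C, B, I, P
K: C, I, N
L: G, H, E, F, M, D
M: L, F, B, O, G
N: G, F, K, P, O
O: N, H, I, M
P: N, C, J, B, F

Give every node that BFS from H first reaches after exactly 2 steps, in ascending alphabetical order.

Level 0: H
Level 1: D, E, G, L, O
Level 2: B, C, F, I, M, N
Level 3: J, K, P

B, C, F, I, M, N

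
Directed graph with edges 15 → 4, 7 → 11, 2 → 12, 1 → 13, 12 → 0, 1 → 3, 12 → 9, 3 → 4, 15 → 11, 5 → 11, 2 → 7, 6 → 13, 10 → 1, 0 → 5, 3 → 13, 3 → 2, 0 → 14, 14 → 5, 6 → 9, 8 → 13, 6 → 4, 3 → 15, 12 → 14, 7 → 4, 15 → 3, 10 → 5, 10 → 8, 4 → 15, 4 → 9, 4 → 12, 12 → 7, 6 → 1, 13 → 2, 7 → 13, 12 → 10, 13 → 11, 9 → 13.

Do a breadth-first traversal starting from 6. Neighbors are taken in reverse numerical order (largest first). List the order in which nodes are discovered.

Visit 6; enqueue 13, 9, 4, 1 → queue [13, 9, 4, 1]
Visit 13; enqueue 11, 2 → queue [9, 4, 1, 11, 2]
Visit 9 → queue [4, 1, 11, 2]
Visit 4; enqueue 15, 12 → queue [1, 11, 2, 15, 12]
Visit 1; enqueue 3 → queue [11, 2, 15, 12, 3]
Visit 11 → queue [2, 15, 12, 3]
Visit 2; enqueue 7 → queue [15, 12, 3, 7]
Visit 15 → queue [12, 3, 7]
Visit 12; enqueue 14, 10, 0 → queue [3, 7, 14, 10, 0]
Visit 3 → queue [7, 14, 10, 0]
Visit 7 → queue [14, 10, 0]
Visit 14; enqueue 5 → queue [10, 0, 5]
Visit 10; enqueue 8 → queue [0, 5, 8]
Visit 0 → queue [5, 8]
Visit 5 → queue [8]
Visit 8 → queue []

6 13 9 4 1 11 2 15 12 3 7 14 10 0 5 8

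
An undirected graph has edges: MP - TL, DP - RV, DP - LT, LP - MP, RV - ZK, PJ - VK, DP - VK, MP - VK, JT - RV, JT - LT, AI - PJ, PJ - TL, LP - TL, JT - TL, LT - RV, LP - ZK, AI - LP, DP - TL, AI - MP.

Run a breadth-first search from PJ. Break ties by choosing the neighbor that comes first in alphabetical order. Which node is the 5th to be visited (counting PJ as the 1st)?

LP

Visit PJ; enqueue AI, TL, VK → queue [AI, TL, VK]
Visit AI; enqueue LP, MP → queue [TL, VK, LP, MP]
Visit TL; enqueue DP, JT → queue [VK, LP, MP, DP, JT]
Visit VK → queue [LP, MP, DP, JT]
Visit LP; enqueue ZK → queue [MP, DP, JT, ZK]
Visit MP → queue [DP, JT, ZK]
Visit DP; enqueue LT, RV → queue [JT, ZK, LT, RV]
Visit JT → queue [ZK, LT, RV]
Visit ZK → queue [LT, RV]
Visit LT → queue [RV]
Visit RV → queue []

Visit order: PJ, AI, TL, VK, LP, MP, DP, JT, ZK, LT, RV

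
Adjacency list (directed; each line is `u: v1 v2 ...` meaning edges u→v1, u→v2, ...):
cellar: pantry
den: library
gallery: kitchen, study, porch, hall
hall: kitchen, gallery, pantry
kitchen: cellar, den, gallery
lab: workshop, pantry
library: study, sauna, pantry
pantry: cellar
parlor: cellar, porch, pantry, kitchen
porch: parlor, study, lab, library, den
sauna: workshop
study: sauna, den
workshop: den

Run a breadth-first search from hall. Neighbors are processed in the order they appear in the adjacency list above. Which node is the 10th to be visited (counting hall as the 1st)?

sauna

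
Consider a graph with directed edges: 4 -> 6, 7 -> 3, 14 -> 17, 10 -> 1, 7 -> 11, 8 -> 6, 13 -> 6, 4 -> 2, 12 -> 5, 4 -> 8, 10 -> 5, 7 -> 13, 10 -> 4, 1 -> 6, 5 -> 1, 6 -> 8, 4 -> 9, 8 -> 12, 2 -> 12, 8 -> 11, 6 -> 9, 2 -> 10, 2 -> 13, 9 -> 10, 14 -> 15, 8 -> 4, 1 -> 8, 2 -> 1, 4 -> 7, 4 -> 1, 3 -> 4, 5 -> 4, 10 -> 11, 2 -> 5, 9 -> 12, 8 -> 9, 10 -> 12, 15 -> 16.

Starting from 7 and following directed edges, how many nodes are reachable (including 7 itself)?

BFS from 7 visits: 7, 3, 11, 13, 4, 6, 1, 2, 8, 9, 5, 10, 12
Reachable nodes: 13 of 17 total.

13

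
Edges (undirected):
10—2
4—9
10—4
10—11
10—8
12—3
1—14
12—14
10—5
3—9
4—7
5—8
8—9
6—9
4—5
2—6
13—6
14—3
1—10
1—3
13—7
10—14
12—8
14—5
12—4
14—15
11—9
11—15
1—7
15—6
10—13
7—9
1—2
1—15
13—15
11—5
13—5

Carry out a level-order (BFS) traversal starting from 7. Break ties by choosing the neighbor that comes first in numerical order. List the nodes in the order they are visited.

7, 1, 4, 9, 13, 2, 3, 10, 14, 15, 5, 12, 6, 8, 11

Visit 7; enqueue 1, 4, 9, 13 → queue [1, 4, 9, 13]
Visit 1; enqueue 2, 3, 10, 14, 15 → queue [4, 9, 13, 2, 3, 10, 14, 15]
Visit 4; enqueue 5, 12 → queue [9, 13, 2, 3, 10, 14, 15, 5, 12]
Visit 9; enqueue 6, 8, 11 → queue [13, 2, 3, 10, 14, 15, 5, 12, 6, 8, 11]
Visit 13 → queue [2, 3, 10, 14, 15, 5, 12, 6, 8, 11]
Visit 2 → queue [3, 10, 14, 15, 5, 12, 6, 8, 11]
Visit 3 → queue [10, 14, 15, 5, 12, 6, 8, 11]
Visit 10 → queue [14, 15, 5, 12, 6, 8, 11]
Visit 14 → queue [15, 5, 12, 6, 8, 11]
Visit 15 → queue [5, 12, 6, 8, 11]
Visit 5 → queue [12, 6, 8, 11]
Visit 12 → queue [6, 8, 11]
Visit 6 → queue [8, 11]
Visit 8 → queue [11]
Visit 11 → queue []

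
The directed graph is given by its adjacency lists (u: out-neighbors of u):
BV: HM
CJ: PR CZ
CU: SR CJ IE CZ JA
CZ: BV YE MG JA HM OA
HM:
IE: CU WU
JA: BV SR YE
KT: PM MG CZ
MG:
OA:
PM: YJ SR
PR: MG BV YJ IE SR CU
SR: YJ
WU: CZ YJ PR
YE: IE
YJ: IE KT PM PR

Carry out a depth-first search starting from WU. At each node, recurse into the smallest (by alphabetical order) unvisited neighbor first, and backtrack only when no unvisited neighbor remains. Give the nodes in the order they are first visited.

WU CZ BV HM JA SR YJ IE CU CJ PR MG KT PM YE OA

Visit WU
WU → CZ
CZ → BV
BV → HM
CZ → JA
JA → SR
SR → YJ
YJ → IE
IE → CU
CU → CJ
CJ → PR
PR → MG
YJ → KT
KT → PM
JA → YE
CZ → OA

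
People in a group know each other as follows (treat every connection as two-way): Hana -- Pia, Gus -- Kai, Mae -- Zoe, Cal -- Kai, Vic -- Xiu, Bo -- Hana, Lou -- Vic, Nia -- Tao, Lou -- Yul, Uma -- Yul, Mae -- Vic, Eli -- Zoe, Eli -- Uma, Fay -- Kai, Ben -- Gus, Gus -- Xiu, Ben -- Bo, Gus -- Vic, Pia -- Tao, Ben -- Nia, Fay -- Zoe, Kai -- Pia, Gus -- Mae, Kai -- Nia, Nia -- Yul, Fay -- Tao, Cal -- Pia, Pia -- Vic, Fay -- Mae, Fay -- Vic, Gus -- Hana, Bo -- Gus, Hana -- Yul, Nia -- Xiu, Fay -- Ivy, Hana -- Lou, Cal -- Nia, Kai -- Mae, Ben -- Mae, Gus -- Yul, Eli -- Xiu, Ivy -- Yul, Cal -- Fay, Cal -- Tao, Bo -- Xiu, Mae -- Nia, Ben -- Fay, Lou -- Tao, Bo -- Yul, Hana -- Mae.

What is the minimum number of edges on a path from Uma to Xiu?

2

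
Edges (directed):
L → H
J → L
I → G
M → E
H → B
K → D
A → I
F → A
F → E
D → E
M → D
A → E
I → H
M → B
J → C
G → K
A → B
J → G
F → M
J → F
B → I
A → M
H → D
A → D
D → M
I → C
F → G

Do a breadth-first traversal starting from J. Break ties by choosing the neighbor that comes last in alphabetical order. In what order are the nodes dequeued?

J → L → G → F → C → H → K → M → E → A → D → B → I

Visit J; enqueue L, G, F, C → queue [L, G, F, C]
Visit L; enqueue H → queue [G, F, C, H]
Visit G; enqueue K → queue [F, C, H, K]
Visit F; enqueue M, E, A → queue [C, H, K, M, E, A]
Visit C → queue [H, K, M, E, A]
Visit H; enqueue D, B → queue [K, M, E, A, D, B]
Visit K → queue [M, E, A, D, B]
Visit M → queue [E, A, D, B]
Visit E → queue [A, D, B]
Visit A; enqueue I → queue [D, B, I]
Visit D → queue [B, I]
Visit B → queue [I]
Visit I → queue []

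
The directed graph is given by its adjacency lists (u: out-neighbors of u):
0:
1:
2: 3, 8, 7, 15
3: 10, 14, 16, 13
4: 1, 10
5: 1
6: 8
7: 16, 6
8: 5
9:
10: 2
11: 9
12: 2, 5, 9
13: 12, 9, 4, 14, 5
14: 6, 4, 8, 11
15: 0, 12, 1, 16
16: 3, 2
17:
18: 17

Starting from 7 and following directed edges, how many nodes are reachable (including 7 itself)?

17

BFS from 7 visits: 7, 16, 6, 3, 2, 8, 10, 14, 13, 15, 5, 4, 11, 12, 9, 0, 1
Reachable nodes: 17 of 19 total.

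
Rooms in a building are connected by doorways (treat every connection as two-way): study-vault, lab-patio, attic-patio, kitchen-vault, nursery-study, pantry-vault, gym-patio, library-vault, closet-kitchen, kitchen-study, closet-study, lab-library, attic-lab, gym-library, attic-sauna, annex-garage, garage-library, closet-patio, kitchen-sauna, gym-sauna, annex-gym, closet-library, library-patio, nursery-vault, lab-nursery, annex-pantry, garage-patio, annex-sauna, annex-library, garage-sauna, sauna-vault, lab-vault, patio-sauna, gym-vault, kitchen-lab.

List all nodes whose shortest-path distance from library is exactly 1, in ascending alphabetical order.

Level 0: library
Level 1: annex, closet, garage, gym, lab, patio, vault
Level 2: attic, kitchen, nursery, pantry, sauna, study

annex, closet, garage, gym, lab, patio, vault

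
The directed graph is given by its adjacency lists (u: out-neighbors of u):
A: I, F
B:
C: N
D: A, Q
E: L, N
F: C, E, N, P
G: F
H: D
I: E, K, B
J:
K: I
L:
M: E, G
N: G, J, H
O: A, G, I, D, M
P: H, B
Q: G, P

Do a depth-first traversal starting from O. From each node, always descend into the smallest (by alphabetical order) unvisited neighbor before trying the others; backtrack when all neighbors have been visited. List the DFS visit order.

O, A, F, C, N, G, H, D, Q, P, B, J, E, L, I, K, M

Visit O
O → A
A → F
F → C
C → N
N → G
N → H
H → D
D → Q
Q → P
P → B
N → J
F → E
E → L
A → I
I → K
O → M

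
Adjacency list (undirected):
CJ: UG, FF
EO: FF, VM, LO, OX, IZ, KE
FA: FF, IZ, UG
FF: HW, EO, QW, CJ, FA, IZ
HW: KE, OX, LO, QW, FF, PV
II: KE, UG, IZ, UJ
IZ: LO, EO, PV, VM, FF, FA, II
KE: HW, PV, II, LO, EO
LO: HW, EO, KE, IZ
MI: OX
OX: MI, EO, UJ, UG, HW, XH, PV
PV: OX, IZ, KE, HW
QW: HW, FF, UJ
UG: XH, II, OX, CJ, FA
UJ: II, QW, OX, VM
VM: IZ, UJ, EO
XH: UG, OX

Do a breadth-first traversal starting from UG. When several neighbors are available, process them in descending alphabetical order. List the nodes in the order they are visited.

Visit UG; enqueue XH, OX, II, FA, CJ → queue [XH, OX, II, FA, CJ]
Visit XH → queue [OX, II, FA, CJ]
Visit OX; enqueue UJ, PV, MI, HW, EO → queue [II, FA, CJ, UJ, PV, MI, HW, EO]
Visit II; enqueue KE, IZ → queue [FA, CJ, UJ, PV, MI, HW, EO, KE, IZ]
Visit FA; enqueue FF → queue [CJ, UJ, PV, MI, HW, EO, KE, IZ, FF]
Visit CJ → queue [UJ, PV, MI, HW, EO, KE, IZ, FF]
Visit UJ; enqueue VM, QW → queue [PV, MI, HW, EO, KE, IZ, FF, VM, QW]
Visit PV → queue [MI, HW, EO, KE, IZ, FF, VM, QW]
Visit MI → queue [HW, EO, KE, IZ, FF, VM, QW]
Visit HW; enqueue LO → queue [EO, KE, IZ, FF, VM, QW, LO]
Visit EO → queue [KE, IZ, FF, VM, QW, LO]
Visit KE → queue [IZ, FF, VM, QW, LO]
Visit IZ → queue [FF, VM, QW, LO]
Visit FF → queue [VM, QW, LO]
Visit VM → queue [QW, LO]
Visit QW → queue [LO]
Visit LO → queue []

UG, XH, OX, II, FA, CJ, UJ, PV, MI, HW, EO, KE, IZ, FF, VM, QW, LO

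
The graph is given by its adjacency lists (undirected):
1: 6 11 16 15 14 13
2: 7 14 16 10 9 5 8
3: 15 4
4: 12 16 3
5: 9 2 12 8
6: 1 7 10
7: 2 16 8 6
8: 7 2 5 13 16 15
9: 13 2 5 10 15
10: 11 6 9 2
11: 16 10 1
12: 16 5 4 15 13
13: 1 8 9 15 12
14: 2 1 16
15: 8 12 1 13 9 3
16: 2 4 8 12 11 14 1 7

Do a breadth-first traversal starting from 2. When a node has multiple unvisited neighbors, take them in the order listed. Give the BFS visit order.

2 -> 7 -> 14 -> 16 -> 10 -> 9 -> 5 -> 8 -> 6 -> 1 -> 4 -> 12 -> 11 -> 13 -> 15 -> 3

Visit 2; enqueue 7, 14, 16, 10, 9, 5, 8 → queue [7, 14, 16, 10, 9, 5, 8]
Visit 7; enqueue 6 → queue [14, 16, 10, 9, 5, 8, 6]
Visit 14; enqueue 1 → queue [16, 10, 9, 5, 8, 6, 1]
Visit 16; enqueue 4, 12, 11 → queue [10, 9, 5, 8, 6, 1, 4, 12, 11]
Visit 10 → queue [9, 5, 8, 6, 1, 4, 12, 11]
Visit 9; enqueue 13, 15 → queue [5, 8, 6, 1, 4, 12, 11, 13, 15]
Visit 5 → queue [8, 6, 1, 4, 12, 11, 13, 15]
Visit 8 → queue [6, 1, 4, 12, 11, 13, 15]
Visit 6 → queue [1, 4, 12, 11, 13, 15]
Visit 1 → queue [4, 12, 11, 13, 15]
Visit 4; enqueue 3 → queue [12, 11, 13, 15, 3]
Visit 12 → queue [11, 13, 15, 3]
Visit 11 → queue [13, 15, 3]
Visit 13 → queue [15, 3]
Visit 15 → queue [3]
Visit 3 → queue []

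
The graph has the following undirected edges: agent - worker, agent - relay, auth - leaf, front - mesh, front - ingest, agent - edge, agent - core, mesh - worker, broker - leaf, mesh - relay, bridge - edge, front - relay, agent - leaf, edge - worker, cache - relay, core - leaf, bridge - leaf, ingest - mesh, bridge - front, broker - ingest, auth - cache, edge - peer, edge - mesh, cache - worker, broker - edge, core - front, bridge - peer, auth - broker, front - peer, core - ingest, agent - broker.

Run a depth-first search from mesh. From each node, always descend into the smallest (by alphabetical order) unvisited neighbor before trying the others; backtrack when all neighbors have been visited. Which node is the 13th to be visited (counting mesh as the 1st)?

peer

Visit mesh
mesh → edge
edge → agent
agent → broker
broker → auth
auth → cache
cache → relay
relay → front
front → bridge
bridge → leaf
leaf → core
core → ingest
bridge → peer
cache → worker

Visit order: mesh, edge, agent, broker, auth, cache, relay, front, bridge, leaf, core, ingest, peer, worker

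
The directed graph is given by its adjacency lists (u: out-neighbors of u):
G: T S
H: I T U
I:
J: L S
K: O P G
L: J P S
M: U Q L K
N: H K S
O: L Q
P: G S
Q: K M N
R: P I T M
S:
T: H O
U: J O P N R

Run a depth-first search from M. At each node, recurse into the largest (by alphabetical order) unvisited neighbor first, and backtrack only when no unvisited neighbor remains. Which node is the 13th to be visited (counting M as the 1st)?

Visit M
M → U
U → R
R → T
T → O
O → Q
Q → N
N → S
N → K
K → P
P → G
N → H
H → I
O → L
L → J

Visit order: M, U, R, T, O, Q, N, S, K, P, G, H, I, L, J

I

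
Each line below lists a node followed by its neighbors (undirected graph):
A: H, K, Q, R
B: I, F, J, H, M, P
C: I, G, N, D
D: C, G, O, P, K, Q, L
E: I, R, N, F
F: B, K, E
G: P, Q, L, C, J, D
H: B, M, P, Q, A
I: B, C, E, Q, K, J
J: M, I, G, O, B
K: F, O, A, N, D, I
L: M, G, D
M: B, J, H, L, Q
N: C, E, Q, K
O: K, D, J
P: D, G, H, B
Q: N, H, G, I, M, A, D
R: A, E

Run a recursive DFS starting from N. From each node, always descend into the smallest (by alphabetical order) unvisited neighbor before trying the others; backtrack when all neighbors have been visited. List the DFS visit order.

N C D G J B F E I K A H M L Q P R O

Visit N
N → C
C → D
D → G
G → J
J → B
B → F
F → E
E → I
I → K
K → A
A → H
H → M
M → L
M → Q
H → P
A → R
K → O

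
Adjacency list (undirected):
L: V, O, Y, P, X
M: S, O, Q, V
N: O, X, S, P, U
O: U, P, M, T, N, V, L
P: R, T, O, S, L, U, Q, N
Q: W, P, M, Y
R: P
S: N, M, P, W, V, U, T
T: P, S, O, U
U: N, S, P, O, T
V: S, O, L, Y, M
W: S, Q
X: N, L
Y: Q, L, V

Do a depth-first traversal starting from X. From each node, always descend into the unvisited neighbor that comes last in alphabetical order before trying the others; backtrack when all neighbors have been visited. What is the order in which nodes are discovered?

Visit X
X → N
N → U
U → T
T → S
S → W
W → Q
Q → Y
Y → V
V → O
O → P
P → R
P → L
O → M

X N U T S W Q Y V O P R L M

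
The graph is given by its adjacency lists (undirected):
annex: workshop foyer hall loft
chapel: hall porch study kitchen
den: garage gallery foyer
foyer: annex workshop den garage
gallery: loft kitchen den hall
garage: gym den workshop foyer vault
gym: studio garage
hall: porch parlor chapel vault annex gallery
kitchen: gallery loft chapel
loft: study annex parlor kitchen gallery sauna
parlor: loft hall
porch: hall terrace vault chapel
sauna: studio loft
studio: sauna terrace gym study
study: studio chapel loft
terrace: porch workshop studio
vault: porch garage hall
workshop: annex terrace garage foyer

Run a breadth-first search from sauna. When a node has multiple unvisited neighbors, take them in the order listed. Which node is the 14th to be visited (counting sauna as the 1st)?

chapel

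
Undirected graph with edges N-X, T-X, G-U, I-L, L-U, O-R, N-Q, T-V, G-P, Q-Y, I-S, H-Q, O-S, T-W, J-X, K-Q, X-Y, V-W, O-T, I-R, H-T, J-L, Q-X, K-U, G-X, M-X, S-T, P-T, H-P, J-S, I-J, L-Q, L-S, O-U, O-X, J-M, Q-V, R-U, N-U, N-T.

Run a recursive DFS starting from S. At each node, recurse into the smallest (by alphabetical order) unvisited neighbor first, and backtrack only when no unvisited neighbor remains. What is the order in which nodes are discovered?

Visit S
S → I
I → J
J → L
L → Q
Q → H
H → P
P → G
G → U
U → K
U → N
N → T
T → O
O → R
O → X
X → M
X → Y
T → V
V → W

S -> I -> J -> L -> Q -> H -> P -> G -> U -> K -> N -> T -> O -> R -> X -> M -> Y -> V -> W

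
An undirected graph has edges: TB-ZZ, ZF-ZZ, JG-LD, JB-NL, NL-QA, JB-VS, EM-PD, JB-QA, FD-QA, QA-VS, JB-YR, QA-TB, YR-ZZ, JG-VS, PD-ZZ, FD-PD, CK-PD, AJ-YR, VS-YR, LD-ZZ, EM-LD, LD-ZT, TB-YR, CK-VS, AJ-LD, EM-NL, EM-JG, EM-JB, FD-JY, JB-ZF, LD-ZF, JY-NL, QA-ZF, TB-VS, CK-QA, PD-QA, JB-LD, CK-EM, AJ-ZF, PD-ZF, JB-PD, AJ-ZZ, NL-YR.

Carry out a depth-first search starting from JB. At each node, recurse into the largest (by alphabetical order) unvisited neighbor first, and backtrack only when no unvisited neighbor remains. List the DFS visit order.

Visit JB
JB → ZF
ZF → ZZ
ZZ → YR
YR → VS
VS → TB
TB → QA
QA → PD
PD → FD
FD → JY
JY → NL
NL → EM
EM → LD
LD → ZT
LD → JG
LD → AJ
EM → CK

JB → ZF → ZZ → YR → VS → TB → QA → PD → FD → JY → NL → EM → LD → ZT → JG → AJ → CK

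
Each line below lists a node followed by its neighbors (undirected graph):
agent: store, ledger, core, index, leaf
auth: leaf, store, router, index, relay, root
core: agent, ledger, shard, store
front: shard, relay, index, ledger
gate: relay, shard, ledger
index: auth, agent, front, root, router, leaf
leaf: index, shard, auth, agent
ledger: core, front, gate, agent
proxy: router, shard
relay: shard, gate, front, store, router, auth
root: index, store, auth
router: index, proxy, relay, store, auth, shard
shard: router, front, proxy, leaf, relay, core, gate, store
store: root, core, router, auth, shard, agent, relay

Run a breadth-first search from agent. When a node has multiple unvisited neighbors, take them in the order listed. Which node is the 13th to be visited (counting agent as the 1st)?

gate

Visit agent; enqueue store, ledger, core, index, leaf → queue [store, ledger, core, index, leaf]
Visit store; enqueue root, router, auth, shard, relay → queue [ledger, core, index, leaf, root, router, auth, shard, relay]
Visit ledger; enqueue front, gate → queue [core, index, leaf, root, router, auth, shard, relay, front, gate]
Visit core → queue [index, leaf, root, router, auth, shard, relay, front, gate]
Visit index → queue [leaf, root, router, auth, shard, relay, front, gate]
Visit leaf → queue [root, router, auth, shard, relay, front, gate]
Visit root → queue [router, auth, shard, relay, front, gate]
Visit router; enqueue proxy → queue [auth, shard, relay, front, gate, proxy]
Visit auth → queue [shard, relay, front, gate, proxy]
Visit shard → queue [relay, front, gate, proxy]
Visit relay → queue [front, gate, proxy]
Visit front → queue [gate, proxy]
Visit gate → queue [proxy]
Visit proxy → queue []

Visit order: agent, store, ledger, core, index, leaf, root, router, auth, shard, relay, front, gate, proxy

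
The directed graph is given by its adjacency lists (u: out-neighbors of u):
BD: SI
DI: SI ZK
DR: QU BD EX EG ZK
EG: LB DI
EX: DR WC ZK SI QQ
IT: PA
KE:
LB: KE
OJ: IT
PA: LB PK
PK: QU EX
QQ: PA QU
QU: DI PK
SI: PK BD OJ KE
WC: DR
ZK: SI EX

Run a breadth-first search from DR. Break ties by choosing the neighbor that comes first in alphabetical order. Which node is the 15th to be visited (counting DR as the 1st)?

Visit DR; enqueue BD, EG, EX, QU, ZK → queue [BD, EG, EX, QU, ZK]
Visit BD; enqueue SI → queue [EG, EX, QU, ZK, SI]
Visit EG; enqueue DI, LB → queue [EX, QU, ZK, SI, DI, LB]
Visit EX; enqueue QQ, WC → queue [QU, ZK, SI, DI, LB, QQ, WC]
Visit QU; enqueue PK → queue [ZK, SI, DI, LB, QQ, WC, PK]
Visit ZK → queue [SI, DI, LB, QQ, WC, PK]
Visit SI; enqueue KE, OJ → queue [DI, LB, QQ, WC, PK, KE, OJ]
Visit DI → queue [LB, QQ, WC, PK, KE, OJ]
Visit LB → queue [QQ, WC, PK, KE, OJ]
Visit QQ; enqueue PA → queue [WC, PK, KE, OJ, PA]
Visit WC → queue [PK, KE, OJ, PA]
Visit PK → queue [KE, OJ, PA]
Visit KE → queue [OJ, PA]
Visit OJ; enqueue IT → queue [PA, IT]
Visit PA → queue [IT]
Visit IT → queue []

Visit order: DR, BD, EG, EX, QU, ZK, SI, DI, LB, QQ, WC, PK, KE, OJ, PA, IT

PA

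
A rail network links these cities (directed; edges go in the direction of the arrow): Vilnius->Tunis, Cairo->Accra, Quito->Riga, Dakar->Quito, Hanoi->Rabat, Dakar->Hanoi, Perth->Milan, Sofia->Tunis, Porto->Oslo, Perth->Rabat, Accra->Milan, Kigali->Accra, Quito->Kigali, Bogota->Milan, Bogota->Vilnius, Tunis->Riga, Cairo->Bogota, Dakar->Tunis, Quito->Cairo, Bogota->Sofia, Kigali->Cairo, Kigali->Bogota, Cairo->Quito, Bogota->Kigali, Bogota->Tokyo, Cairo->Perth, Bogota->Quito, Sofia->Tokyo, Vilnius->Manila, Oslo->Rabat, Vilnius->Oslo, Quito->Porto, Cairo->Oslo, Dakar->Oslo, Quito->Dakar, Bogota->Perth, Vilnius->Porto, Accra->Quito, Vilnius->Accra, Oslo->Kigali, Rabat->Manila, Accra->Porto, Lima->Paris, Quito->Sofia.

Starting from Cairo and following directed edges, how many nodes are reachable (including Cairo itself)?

18

BFS from Cairo visits: Cairo, Quito, Perth, Oslo, Bogota, Accra, Sofia, Riga, Porto, Kigali, Dakar, Rabat, Milan, Vilnius, Tokyo, Tunis, Hanoi, Manila
Reachable nodes: 18 of 20 total.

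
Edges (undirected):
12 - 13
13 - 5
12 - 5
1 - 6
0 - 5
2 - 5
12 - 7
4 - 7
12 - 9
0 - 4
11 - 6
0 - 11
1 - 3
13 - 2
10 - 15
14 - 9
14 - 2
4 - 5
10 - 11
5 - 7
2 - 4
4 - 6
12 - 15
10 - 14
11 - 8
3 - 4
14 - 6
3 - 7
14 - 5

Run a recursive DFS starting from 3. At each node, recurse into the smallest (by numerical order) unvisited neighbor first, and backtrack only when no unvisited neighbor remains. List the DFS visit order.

Visit 3
3 → 1
1 → 6
6 → 4
4 → 0
0 → 5
5 → 2
2 → 13
13 → 12
12 → 7
12 → 9
9 → 14
14 → 10
10 → 11
11 → 8
10 → 15

3 1 6 4 0 5 2 13 12 7 9 14 10 11 8 15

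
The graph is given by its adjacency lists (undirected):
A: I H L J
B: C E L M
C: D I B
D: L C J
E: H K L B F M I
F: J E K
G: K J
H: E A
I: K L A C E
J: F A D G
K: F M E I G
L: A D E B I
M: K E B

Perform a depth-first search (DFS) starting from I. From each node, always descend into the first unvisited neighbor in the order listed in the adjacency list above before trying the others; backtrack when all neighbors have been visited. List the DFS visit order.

Visit I
I → K
K → F
F → J
J → A
A → H
H → E
E → L
L → D
D → C
C → B
B → M
J → G

I K F J A H E L D C B M G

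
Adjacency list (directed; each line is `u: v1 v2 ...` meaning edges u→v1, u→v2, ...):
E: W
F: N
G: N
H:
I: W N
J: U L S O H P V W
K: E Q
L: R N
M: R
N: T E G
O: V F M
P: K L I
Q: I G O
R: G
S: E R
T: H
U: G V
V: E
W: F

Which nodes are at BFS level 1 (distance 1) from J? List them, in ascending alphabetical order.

Level 0: J
Level 1: H, L, O, P, S, U, V, W
Level 2: E, F, G, I, K, M, N, R
Level 3: Q, T

H, L, O, P, S, U, V, W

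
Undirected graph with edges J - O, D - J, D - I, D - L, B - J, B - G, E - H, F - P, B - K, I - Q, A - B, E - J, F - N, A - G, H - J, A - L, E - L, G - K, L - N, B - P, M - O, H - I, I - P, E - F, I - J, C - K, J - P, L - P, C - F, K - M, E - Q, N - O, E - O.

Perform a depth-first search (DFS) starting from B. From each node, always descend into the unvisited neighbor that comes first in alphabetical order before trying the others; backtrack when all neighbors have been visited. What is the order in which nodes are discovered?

B -> A -> G -> K -> C -> F -> E -> H -> I -> D -> J -> O -> M -> N -> L -> P -> Q

Visit B
B → A
A → G
G → K
K → C
C → F
F → E
E → H
H → I
I → D
D → J
J → O
O → M
O → N
N → L
L → P
I → Q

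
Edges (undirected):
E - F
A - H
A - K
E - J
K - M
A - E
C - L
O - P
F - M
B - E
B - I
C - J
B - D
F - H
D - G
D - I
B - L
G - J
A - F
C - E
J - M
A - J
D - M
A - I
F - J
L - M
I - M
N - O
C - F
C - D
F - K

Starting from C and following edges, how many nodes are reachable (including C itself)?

BFS from C visits: C, D, E, F, J, L, B, G, I, M, A, H, K
Reachable nodes: 13 of 16 total.

13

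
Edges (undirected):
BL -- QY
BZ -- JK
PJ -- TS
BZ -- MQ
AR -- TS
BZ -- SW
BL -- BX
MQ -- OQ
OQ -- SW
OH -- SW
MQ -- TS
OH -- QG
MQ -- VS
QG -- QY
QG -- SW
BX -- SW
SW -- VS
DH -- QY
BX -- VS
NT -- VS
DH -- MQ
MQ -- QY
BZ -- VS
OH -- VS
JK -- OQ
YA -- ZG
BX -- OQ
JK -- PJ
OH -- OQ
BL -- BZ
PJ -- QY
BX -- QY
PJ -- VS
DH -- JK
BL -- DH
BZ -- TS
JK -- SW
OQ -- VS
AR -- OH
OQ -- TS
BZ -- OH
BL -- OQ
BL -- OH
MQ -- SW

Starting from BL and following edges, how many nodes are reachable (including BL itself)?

16

BFS from BL visits: BL, QY, OQ, OH, DH, BZ, BX, QG, PJ, MQ, VS, TS, SW, JK, AR, NT
Reachable nodes: 16 of 18 total.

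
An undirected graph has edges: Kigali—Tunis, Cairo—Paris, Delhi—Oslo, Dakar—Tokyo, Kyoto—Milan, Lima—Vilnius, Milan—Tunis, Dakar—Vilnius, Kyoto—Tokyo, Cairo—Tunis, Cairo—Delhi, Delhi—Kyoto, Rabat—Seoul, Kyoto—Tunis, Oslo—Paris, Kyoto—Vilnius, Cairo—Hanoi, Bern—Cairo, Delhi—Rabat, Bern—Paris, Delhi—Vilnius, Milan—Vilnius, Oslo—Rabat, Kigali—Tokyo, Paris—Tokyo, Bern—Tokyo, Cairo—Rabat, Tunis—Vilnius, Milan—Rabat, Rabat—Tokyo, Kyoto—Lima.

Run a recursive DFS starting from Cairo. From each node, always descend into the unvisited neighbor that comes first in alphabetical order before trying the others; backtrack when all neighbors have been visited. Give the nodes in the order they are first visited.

Visit Cairo
Cairo → Bern
Bern → Paris
Paris → Oslo
Oslo → Delhi
Delhi → Kyoto
Kyoto → Lima
Lima → Vilnius
Vilnius → Dakar
Dakar → Tokyo
Tokyo → Kigali
Kigali → Tunis
Tunis → Milan
Milan → Rabat
Rabat → Seoul
Cairo → Hanoi

Cairo, Bern, Paris, Oslo, Delhi, Kyoto, Lima, Vilnius, Dakar, Tokyo, Kigali, Tunis, Milan, Rabat, Seoul, Hanoi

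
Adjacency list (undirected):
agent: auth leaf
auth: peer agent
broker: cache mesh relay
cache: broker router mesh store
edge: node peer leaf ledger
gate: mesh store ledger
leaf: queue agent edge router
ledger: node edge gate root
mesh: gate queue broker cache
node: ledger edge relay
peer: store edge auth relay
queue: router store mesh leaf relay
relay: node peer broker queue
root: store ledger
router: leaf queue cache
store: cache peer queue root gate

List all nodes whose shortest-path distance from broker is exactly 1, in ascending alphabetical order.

Level 0: broker
Level 1: cache, mesh, relay
Level 2: gate, node, peer, queue, router, store
Level 3: auth, edge, leaf, ledger, root
Level 4: agent

cache, mesh, relay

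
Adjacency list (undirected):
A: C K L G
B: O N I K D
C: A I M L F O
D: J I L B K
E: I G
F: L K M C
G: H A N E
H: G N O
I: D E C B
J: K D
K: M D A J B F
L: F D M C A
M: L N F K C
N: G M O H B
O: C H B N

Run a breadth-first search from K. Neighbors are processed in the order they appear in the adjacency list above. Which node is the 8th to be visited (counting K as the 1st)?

L

Visit K; enqueue M, D, A, J, B, F → queue [M, D, A, J, B, F]
Visit M; enqueue L, N, C → queue [D, A, J, B, F, L, N, C]
Visit D; enqueue I → queue [A, J, B, F, L, N, C, I]
Visit A; enqueue G → queue [J, B, F, L, N, C, I, G]
Visit J → queue [B, F, L, N, C, I, G]
Visit B; enqueue O → queue [F, L, N, C, I, G, O]
Visit F → queue [L, N, C, I, G, O]
Visit L → queue [N, C, I, G, O]
Visit N; enqueue H → queue [C, I, G, O, H]
Visit C → queue [I, G, O, H]
Visit I; enqueue E → queue [G, O, H, E]
Visit G → queue [O, H, E]
Visit O → queue [H, E]
Visit H → queue [E]
Visit E → queue []

Visit order: K, M, D, A, J, B, F, L, N, C, I, G, O, H, E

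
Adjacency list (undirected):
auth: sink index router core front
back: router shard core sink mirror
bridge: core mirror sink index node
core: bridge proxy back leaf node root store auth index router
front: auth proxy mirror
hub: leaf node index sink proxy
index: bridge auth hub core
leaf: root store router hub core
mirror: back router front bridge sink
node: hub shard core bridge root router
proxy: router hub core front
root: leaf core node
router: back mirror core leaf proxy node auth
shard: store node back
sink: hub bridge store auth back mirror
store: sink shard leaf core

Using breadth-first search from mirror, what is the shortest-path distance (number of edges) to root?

3

Level 0: mirror
Level 1: back, bridge, front, router, sink
Level 2: auth, core, hub, index, leaf, node, proxy, shard, store
Level 3: root
root first appears at level 3.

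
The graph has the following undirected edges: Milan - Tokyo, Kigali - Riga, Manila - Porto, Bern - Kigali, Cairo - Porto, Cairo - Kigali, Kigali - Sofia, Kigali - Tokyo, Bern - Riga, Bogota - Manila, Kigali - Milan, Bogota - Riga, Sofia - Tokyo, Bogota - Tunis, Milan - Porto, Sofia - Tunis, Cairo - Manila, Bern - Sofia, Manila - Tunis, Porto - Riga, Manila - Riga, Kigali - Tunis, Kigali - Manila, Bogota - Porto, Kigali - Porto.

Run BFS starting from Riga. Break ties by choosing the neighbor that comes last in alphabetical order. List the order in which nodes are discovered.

Riga → Porto → Manila → Kigali → Bogota → Bern → Milan → Cairo → Tunis → Tokyo → Sofia

Visit Riga; enqueue Porto, Manila, Kigali, Bogota, Bern → queue [Porto, Manila, Kigali, Bogota, Bern]
Visit Porto; enqueue Milan, Cairo → queue [Manila, Kigali, Bogota, Bern, Milan, Cairo]
Visit Manila; enqueue Tunis → queue [Kigali, Bogota, Bern, Milan, Cairo, Tunis]
Visit Kigali; enqueue Tokyo, Sofia → queue [Bogota, Bern, Milan, Cairo, Tunis, Tokyo, Sofia]
Visit Bogota → queue [Bern, Milan, Cairo, Tunis, Tokyo, Sofia]
Visit Bern → queue [Milan, Cairo, Tunis, Tokyo, Sofia]
Visit Milan → queue [Cairo, Tunis, Tokyo, Sofia]
Visit Cairo → queue [Tunis, Tokyo, Sofia]
Visit Tunis → queue [Tokyo, Sofia]
Visit Tokyo → queue [Sofia]
Visit Sofia → queue []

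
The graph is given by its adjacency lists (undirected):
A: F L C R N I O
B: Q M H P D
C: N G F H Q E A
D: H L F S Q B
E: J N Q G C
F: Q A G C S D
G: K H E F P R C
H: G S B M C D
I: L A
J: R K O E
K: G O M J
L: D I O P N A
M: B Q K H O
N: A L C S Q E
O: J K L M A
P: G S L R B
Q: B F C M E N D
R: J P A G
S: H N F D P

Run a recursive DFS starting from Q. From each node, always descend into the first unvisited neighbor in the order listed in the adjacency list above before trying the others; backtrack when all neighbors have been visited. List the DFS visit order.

Q -> B -> M -> K -> G -> H -> S -> N -> A -> F -> C -> E -> J -> R -> P -> L -> D -> I -> O

Visit Q
Q → B
B → M
M → K
K → G
G → H
H → S
S → N
N → A
A → F
F → C
C → E
E → J
J → R
R → P
P → L
L → D
L → I
L → O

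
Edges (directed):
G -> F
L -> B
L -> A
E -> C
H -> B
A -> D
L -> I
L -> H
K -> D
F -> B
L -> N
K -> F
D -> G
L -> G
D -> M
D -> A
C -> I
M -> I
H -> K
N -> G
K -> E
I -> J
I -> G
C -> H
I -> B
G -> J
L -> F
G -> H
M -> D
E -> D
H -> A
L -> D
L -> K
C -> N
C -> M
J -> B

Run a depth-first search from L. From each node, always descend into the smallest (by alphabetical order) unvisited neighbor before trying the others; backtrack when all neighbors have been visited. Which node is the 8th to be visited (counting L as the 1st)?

Visit L
L → A
A → D
D → G
G → F
F → B
G → H
H → K
K → E
E → C
C → I
I → J
C → M
C → N

Visit order: L, A, D, G, F, B, H, K, E, C, I, J, M, N

K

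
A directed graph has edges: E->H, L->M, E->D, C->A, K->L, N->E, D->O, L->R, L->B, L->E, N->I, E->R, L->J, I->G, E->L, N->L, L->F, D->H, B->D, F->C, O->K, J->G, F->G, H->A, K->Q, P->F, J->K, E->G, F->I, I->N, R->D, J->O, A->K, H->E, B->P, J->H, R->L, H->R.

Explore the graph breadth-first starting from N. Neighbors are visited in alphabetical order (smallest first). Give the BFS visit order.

N, E, I, L, D, G, H, R, B, F, J, M, O, A, P, C, K, Q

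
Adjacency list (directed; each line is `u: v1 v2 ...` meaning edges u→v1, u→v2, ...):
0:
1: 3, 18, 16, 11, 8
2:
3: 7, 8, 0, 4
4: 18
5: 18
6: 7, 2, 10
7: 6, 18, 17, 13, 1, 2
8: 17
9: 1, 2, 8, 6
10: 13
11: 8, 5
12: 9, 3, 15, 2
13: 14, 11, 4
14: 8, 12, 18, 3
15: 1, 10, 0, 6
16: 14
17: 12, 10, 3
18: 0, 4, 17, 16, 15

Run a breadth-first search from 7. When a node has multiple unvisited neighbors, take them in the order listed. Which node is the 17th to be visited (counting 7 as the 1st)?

8

Visit 7; enqueue 6, 18, 17, 13, 1, 2 → queue [6, 18, 17, 13, 1, 2]
Visit 6; enqueue 10 → queue [18, 17, 13, 1, 2, 10]
Visit 18; enqueue 0, 4, 16, 15 → queue [17, 13, 1, 2, 10, 0, 4, 16, 15]
Visit 17; enqueue 12, 3 → queue [13, 1, 2, 10, 0, 4, 16, 15, 12, 3]
Visit 13; enqueue 14, 11 → queue [1, 2, 10, 0, 4, 16, 15, 12, 3, 14, 11]
Visit 1; enqueue 8 → queue [2, 10, 0, 4, 16, 15, 12, 3, 14, 11, 8]
Visit 2 → queue [10, 0, 4, 16, 15, 12, 3, 14, 11, 8]
Visit 10 → queue [0, 4, 16, 15, 12, 3, 14, 11, 8]
Visit 0 → queue [4, 16, 15, 12, 3, 14, 11, 8]
Visit 4 → queue [16, 15, 12, 3, 14, 11, 8]
Visit 16 → queue [15, 12, 3, 14, 11, 8]
Visit 15 → queue [12, 3, 14, 11, 8]
Visit 12; enqueue 9 → queue [3, 14, 11, 8, 9]
Visit 3 → queue [14, 11, 8, 9]
Visit 14 → queue [11, 8, 9]
Visit 11; enqueue 5 → queue [8, 9, 5]
Visit 8 → queue [9, 5]
Visit 9 → queue [5]
Visit 5 → queue []

Visit order: 7, 6, 18, 17, 13, 1, 2, 10, 0, 4, 16, 15, 12, 3, 14, 11, 8, 9, 5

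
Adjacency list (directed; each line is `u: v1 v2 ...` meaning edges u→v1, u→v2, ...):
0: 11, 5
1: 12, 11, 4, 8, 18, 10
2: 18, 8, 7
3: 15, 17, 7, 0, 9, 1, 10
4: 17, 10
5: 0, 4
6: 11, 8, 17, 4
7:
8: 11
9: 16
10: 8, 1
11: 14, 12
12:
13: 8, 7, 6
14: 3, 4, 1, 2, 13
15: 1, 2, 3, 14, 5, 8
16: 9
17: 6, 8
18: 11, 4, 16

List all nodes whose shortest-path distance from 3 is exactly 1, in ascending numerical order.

0, 1, 7, 9, 10, 15, 17

Level 0: 3
Level 1: 0, 1, 7, 9, 10, 15, 17
Level 2: 2, 4, 5, 6, 8, 11, 12, 14, 16, 18
Level 3: 13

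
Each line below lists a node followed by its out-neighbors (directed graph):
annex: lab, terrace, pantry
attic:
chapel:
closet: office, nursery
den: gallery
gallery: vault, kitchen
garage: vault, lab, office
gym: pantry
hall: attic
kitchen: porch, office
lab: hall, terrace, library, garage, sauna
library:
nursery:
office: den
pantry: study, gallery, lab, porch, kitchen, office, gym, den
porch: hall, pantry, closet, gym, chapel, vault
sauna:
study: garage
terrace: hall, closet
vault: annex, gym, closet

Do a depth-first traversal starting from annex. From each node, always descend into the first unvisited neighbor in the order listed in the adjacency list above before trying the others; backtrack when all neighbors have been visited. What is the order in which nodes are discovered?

annex, lab, hall, attic, terrace, closet, office, den, gallery, vault, gym, pantry, study, garage, porch, chapel, kitchen, nursery, library, sauna

Visit annex
annex → lab
lab → hall
hall → attic
lab → terrace
terrace → closet
closet → office
office → den
den → gallery
gallery → vault
vault → gym
gym → pantry
pantry → study
study → garage
pantry → porch
porch → chapel
pantry → kitchen
closet → nursery
lab → library
lab → sauna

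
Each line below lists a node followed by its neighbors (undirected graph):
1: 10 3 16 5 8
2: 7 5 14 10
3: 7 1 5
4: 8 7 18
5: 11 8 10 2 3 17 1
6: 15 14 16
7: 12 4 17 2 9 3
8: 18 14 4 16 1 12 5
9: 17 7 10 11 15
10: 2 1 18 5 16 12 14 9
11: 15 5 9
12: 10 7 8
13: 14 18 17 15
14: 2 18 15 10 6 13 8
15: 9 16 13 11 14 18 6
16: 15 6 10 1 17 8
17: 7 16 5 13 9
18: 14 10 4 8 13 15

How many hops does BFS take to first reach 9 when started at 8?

Level 0: 8
Level 1: 1, 4, 5, 12, 14, 16, 18
Level 2: 2, 3, 6, 7, 10, 11, 13, 15, 17
Level 3: 9
9 first appears at level 3.

3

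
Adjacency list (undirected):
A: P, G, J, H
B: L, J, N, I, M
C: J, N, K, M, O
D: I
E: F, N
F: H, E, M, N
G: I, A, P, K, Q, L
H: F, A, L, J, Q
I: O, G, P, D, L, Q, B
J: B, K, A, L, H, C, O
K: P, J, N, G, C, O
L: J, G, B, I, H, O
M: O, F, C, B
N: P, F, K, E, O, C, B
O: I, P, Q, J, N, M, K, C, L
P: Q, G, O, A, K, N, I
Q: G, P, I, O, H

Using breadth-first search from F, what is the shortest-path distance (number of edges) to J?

2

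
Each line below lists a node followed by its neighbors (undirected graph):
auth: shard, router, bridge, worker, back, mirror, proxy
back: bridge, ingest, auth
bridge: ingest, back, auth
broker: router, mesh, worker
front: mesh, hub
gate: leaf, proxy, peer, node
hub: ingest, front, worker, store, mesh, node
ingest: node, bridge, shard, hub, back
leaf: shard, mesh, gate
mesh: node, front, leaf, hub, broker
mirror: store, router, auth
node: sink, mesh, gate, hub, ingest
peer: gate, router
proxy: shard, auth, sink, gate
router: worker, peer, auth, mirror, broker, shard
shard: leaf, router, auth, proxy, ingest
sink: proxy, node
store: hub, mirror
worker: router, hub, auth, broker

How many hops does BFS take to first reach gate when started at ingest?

Level 0: ingest
Level 1: back, bridge, hub, node, shard
Level 2: auth, front, gate, leaf, mesh, proxy, router, sink, store, worker
Level 3: broker, mirror, peer
gate first appears at level 2.

2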